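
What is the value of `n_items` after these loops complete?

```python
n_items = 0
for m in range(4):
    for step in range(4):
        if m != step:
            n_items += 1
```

4² - 4 (exclude diagonal)
`n_items` takes the values: 0 → 1 → 2 → 3 → 4 → 5 → 6 → 7 → 8 → 9 → 10 → 11 → 12

Answer: 12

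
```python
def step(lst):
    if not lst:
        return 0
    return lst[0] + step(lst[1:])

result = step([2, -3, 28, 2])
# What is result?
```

2 + (-3) + 28 + 2 + 0 = 29

Answer: 29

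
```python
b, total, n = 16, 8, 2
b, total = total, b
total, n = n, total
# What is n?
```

Trace:
`b, total, n = 16, 8, 2` → b = 16; total = 8; n = 2
`b, total = total, b` → b = 8; total = 16
`total, n = n, total` → total = 2; n = 16
So n = 16

Answer: 16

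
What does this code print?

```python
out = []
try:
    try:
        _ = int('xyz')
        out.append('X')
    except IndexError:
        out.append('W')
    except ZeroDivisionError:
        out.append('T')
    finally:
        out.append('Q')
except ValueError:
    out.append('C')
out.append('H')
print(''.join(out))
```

Execution trace: 'Q' (finally) → 'C' (outer except ValueError) → 'H' (after the try/except). Output: QCH

Answer: QCH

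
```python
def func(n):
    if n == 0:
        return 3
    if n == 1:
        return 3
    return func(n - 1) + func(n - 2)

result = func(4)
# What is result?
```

Build up from base cases: func(0)=3, func(1)=3, func(2)=6, func(3)=9, func(4)=15

Answer: 15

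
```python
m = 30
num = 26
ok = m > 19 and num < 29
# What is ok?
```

Trace:
`m = 30` → m = 30
`num = 26` → num = 26
`ok = m > 19 and num < 29` → ok = True
So ok = True

Answer: True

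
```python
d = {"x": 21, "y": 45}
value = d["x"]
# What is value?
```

Trace:
`d = {"x": 21, "y": 45}` → d = {'x': 21, 'y': 45}
`value = d["x"]` → value = 21
So value = 21

Answer: 21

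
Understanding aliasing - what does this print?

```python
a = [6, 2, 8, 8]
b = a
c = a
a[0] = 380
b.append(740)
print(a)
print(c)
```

Key concept: multiple aliases.
Step by step:
`a = [6, 2, 8, 8]` → a = [6, 2, 8, 8]
`b = a` → b = [6, 2, 8, 8] (same object as a)
`c = a` → c = [6, 2, 8, 8] (same object as a, b)
`a[0] = 380` → a = [380, 2, 8, 8] (same object as b, c); b = [380, 2, 8, 8] (same object as a, c); c = [380, 2, 8, 8] (same object as a, b)
`b.append(740)` → a = [380, 2, 8, 8, 740] (same object as b, c); b = [380, 2, 8, 8, 740] (same object as a, c); c = [380, 2, 8, 8, 740] (same object as a, b)
`print(a)` → prints [380, 2, 8, 8, 740]
`print(c)` → prints [380, 2, 8, 8, 740]

Answer:
[380, 2, 8, 8, 740]
[380, 2, 8, 8, 740]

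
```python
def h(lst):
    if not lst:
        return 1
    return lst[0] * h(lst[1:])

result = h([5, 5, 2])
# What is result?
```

Product over [5, 5, 2] = 5 * 5 * 2 = 50

Answer: 50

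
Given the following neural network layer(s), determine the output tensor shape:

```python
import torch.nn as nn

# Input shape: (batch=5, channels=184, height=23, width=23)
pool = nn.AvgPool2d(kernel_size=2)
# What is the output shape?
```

Input: (5, 184, 23, 23) -> Output: (5, 184, 11, 11)

Answer: (5, 184, 11, 11)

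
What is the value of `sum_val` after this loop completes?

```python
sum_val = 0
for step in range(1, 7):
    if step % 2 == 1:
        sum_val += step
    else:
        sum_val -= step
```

Add odd, subtract even
`sum_val` takes the values: 0 → 1 → -1 → 2 → -2 → 3 → -3

Answer: -3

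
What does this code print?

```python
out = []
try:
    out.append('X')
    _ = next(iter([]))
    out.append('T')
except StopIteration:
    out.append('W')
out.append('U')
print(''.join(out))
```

Execution trace: 'X' (try body) → 'W' (except StopIteration) → 'U' (after the try/except). Output: XWU

Answer: XWU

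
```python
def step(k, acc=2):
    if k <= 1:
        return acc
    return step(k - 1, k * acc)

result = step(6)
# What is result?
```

Accumulator trace (n, acc): (6, 2) -> (5, 12) -> (4, 60) -> (3, 240) -> (2, 720) -> (1, 1440) -> return 1440

Answer: 1440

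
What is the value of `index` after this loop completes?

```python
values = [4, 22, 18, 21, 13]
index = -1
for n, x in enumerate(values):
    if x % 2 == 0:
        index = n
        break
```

First even number index in [4, 22, 18, 21, 13]
`index` takes the values: -1 → 0

Answer: 0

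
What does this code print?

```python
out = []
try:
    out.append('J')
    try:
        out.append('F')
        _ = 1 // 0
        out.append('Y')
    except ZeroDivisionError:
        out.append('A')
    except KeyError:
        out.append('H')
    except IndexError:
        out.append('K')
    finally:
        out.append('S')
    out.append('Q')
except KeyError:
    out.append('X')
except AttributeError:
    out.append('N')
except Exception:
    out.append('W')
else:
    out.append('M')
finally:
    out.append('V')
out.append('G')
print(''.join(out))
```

Execution trace: 'J' (try body) → 'F' (inner try body) → 'A' (inner except ZeroDivisionError) → 'S' (inner finally) → 'Q' (try body, no exception) → 'M' (else) → 'V' (finally) → 'G' (after the try/except). Output: JFASQMVG

Answer: JFASQMVG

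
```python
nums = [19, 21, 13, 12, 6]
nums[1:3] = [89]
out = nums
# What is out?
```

Trace:
`nums = [19, 21, 13, 12, 6]` → nums = [19, 21, 13, 12, 6]
`nums[1:3] = [89]` → nums = [19, 89, 12, 6]
`out = nums` → out = [19, 89, 12, 6]
So out = [19, 89, 12, 6]

Answer: [19, 89, 12, 6]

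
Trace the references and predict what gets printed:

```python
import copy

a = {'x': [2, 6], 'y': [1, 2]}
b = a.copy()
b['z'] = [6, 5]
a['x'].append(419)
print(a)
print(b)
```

Key concept: shallow copy of dict with mutable values.
Step by step:
`a = {'x': [2, 6], 'y': [1, 2]}` → a = {'x': [2, 6], 'y': [1, 2]}
`b = a.copy()` → b = {'x': [2, 6], 'y': [1, 2]}
`b['z'] = [6, 5]` → b = {'x': [2, 6], 'y': [1, 2], 'z': [6, 5]}
`a['x'].append(419)` → a = {'x': [2, 6, 419], 'y': [1, 2]}; b = {'x': [2, 6, 419], 'y': [1, 2], 'z': [6, 5]}
`print(a)` → prints {'x': [2, 6, 419], 'y': [1, 2]}
`print(b)` → prints {'x': [2, 6, 419], 'y': [1, 2], 'z': [6, 5]}

Answer:
{'x': [2, 6, 419], 'y': [1, 2]}
{'x': [2, 6, 419], 'y': [1, 2], 'z': [6, 5]}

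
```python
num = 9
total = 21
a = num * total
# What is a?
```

Trace:
`num = 9` → num = 9
`total = 21` → total = 21
`a = num * total` → a = 189
So a = 189

Answer: 189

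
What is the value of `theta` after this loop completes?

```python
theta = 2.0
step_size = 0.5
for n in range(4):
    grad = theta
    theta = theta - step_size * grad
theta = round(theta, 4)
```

Gradient descent: w = 2.0 * (1 - 0.5)^4
`theta` takes the values: 2.0 → 1.0 → 0.5 → 0.25 → 0.125

Answer: 0.125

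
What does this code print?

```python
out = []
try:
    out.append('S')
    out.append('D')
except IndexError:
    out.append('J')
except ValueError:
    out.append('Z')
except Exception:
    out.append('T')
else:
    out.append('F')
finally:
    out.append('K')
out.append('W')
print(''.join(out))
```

Execution trace: 'S' (try body) → 'D' (try body, no exception) → 'F' (else) → 'K' (finally) → 'W' (after the try/except). Output: SDFKW

Answer: SDFKW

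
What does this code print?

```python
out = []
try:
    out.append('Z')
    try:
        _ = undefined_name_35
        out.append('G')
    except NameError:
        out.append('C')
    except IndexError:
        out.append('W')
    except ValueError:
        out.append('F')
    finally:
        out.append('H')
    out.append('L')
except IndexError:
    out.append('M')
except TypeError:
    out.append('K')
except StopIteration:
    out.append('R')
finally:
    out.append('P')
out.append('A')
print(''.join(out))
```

Execution trace: 'Z' (try body) → 'C' (inner except NameError) → 'H' (inner finally) → 'L' (try body, no exception) → 'P' (finally) → 'A' (after the try/except). Output: ZCHLPA

Answer: ZCHLPA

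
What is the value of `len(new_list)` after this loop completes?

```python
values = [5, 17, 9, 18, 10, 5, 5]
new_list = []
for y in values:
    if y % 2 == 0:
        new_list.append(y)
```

Count even numbers in [5, 17, 9, 18, 10, 5, 5]
`new_list` takes the values: [] → [18] → [18, 10]
So `len(new_list)` = 2

Answer: 2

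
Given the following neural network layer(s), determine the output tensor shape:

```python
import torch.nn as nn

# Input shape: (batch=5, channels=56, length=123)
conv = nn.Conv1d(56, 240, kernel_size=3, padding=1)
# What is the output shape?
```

Input: (5, 56, 123) -> Output: (5, 240, 123)

Answer: (5, 240, 123)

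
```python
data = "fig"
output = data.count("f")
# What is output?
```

Trace:
`data = "fig"` → data = 'fig'
`output = data.count("f")` → output = 1
So output = 1

Answer: 1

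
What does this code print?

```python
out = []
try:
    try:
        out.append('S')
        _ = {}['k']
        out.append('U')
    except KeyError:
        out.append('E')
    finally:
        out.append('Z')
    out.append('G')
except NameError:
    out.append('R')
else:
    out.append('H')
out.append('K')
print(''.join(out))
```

Execution trace: 'S' (inner try body) → 'E' (inner except KeyError) → 'Z' (inner finally) → 'G' (try body, no exception) → 'H' (else) → 'K' (after the try/except). Output: SEZGHK

Answer: SEZGHK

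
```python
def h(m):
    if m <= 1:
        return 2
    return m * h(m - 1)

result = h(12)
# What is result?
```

h(12) = 12 * 11 * 10 * 9 * 8 * 7 * 6 * 5 * 4 * 3 * 2 * 2 = 958003200

Answer: 958003200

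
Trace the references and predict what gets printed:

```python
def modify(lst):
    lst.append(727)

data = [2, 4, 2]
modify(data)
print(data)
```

Key concept: function modifies passed list.
Step by step:
`data = [2, 4, 2]` → data = [2, 4, 2]
`modify(data)` → data = [2, 4, 2, 727]
`print(data)` → prints [2, 4, 2, 727]

Answer: [2, 4, 2, 727]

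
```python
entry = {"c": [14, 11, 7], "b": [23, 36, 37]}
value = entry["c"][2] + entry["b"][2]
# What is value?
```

Trace:
`entry = {"c": [14, 11, 7], "b": [23, 36, 37]}` → entry = {'c': [14, 11, 7], 'b': [23, 36, 37]}
`value = entry["c"][2] + entry["b"][2]` → value = 44
So value = 44

Answer: 44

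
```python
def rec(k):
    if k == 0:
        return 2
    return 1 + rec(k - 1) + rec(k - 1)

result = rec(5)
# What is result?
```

rec(k) = 1 + 2·rec(k-1), rec(0)=2. Closed form: (2+1)·2^5 - 1 = 95.

Answer: 95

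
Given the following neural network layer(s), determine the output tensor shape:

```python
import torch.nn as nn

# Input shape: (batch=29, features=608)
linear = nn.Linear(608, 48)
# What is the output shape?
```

Input: (29, 608) -> Output: (29, 48)

Answer: (29, 48)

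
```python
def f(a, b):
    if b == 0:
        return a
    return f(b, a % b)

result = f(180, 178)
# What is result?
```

f(180, 178) -> f(178, 2) -> f(2, 0) -> 2

Answer: 2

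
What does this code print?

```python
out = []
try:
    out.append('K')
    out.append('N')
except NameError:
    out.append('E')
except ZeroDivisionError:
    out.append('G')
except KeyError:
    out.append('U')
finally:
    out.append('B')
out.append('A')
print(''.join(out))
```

Execution trace: 'K' (try body) → 'N' (try body, no exception) → 'B' (finally) → 'A' (after the try/except). Output: KNBA

Answer: KNBA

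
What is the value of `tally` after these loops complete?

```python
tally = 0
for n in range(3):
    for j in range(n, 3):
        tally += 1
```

Upper triangle: 3 + 2 + ... + 1
`tally` takes the values: 0 → 1 → 2 → 3 → 4 → 5 → 6

Answer: 6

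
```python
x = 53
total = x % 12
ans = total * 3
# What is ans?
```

Trace:
`x = 53` → x = 53
`total = x % 12` → total = 5
`ans = total * 3` → ans = 15
So ans = 15

Answer: 15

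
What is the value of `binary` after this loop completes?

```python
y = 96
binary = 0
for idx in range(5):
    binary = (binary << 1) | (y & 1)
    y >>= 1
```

Reverse lowest 5 bits of 96
`binary` takes the values: 0

Answer: 0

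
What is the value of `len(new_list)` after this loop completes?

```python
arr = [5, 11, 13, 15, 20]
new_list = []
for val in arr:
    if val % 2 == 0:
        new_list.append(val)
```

Count even numbers in [5, 11, 13, 15, 20]
`new_list` takes the values: [] → [20]
So `len(new_list)` = 1

Answer: 1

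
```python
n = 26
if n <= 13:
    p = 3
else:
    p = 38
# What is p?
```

Trace:
`n = 26` → n = 26
`if n <= 13: ...` → n <= 13 is False, take else branch → p = 38
So p = 38

Answer: 38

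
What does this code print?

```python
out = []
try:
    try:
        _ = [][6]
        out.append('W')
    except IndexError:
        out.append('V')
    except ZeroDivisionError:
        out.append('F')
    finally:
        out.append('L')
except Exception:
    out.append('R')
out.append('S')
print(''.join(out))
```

Execution trace: 'V' (inner except IndexError) → 'L' (inner finally) → 'S' (after the try/except). Output: VLS

Answer: VLS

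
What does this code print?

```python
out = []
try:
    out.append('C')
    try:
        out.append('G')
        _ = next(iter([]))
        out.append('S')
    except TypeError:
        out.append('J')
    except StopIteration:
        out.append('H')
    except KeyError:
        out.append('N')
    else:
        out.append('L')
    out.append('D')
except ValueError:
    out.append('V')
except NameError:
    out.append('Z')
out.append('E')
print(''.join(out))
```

Execution trace: 'C' (try body) → 'G' (inner try body) → 'H' (inner except StopIteration) → 'D' (try body, no exception) → 'E' (after the try/except). Output: CGHDE

Answer: CGHDE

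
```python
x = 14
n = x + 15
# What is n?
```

Trace:
`x = 14` → x = 14
`n = x + 15` → n = 29
So n = 29

Answer: 29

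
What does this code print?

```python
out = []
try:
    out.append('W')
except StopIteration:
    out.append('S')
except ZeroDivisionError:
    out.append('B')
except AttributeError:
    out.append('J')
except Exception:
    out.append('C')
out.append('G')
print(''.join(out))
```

Execution trace: 'W' (try body, no exception) → 'G' (after the try/except). Output: WG

Answer: WG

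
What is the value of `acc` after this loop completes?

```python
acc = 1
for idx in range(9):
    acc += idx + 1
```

Start at 1, add 1 to 9 = 46
`acc` takes the values: 1 → 2 → 4 → 7 → 11 → 16 → 22 → 29 → 37 → 46

Answer: 46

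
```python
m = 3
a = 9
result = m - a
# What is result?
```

Trace:
`m = 3` → m = 3
`a = 9` → a = 9
`result = m - a` → result = -6
So result = -6

Answer: -6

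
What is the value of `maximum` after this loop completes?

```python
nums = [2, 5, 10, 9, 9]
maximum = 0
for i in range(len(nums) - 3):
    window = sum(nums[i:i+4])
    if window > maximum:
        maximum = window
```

Max sum of 4-element window in [2, 5, 10, 9, 9]
`maximum` takes the values: 0 → 26 → 33

Answer: 33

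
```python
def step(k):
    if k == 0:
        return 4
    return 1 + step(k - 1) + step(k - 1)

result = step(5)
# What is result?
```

step(k) = 1 + 2·step(k-1), step(0)=4. Closed form: (4+1)·2^5 - 1 = 159.

Answer: 159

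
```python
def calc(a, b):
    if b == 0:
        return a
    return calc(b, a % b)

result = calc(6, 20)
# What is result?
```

calc(6, 20) -> calc(20, 6) -> calc(6, 2) -> calc(2, 0) -> 2

Answer: 2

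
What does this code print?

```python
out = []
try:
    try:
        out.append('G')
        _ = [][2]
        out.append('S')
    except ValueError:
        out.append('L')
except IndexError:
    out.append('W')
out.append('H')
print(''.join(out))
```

Execution trace: 'G' (try body) → 'W' (outer except IndexError) → 'H' (after the try/except). Output: GWH

Answer: GWH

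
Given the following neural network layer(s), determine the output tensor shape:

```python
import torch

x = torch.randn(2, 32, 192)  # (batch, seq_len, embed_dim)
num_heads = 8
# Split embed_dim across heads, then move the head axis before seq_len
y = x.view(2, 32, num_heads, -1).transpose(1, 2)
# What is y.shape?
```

Input: (2, 32, 192) -> head_dim = 192 // 8 = 24; after view: (2, 32, 8, 24) -> after transpose(1, 2): (2, 8, 32, 24) -> Output: (2, 8, 32, 24)

Answer: (2, 8, 32, 24)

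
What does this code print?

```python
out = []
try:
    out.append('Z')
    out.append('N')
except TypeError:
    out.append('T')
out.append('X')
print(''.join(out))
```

Execution trace: 'Z' (try body) → 'N' (try body, no exception) → 'X' (after the try/except). Output: ZNX

Answer: ZNX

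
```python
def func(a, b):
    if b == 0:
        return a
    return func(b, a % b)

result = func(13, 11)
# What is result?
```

func(13, 11) -> func(11, 2) -> func(2, 1) -> func(1, 0) -> 1

Answer: 1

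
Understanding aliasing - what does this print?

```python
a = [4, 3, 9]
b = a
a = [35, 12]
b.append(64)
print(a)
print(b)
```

Key concept: rebinding vs mutation: a is rebound to a new list, b still points at the original.
Step by step:
`a = [4, 3, 9]` → a = [4, 3, 9]
`b = a` → b = [4, 3, 9] (same object as a)
`a = [35, 12]` → a = [35, 12]
`b.append(64)` → b = [4, 3, 9, 64]
`print(a)` → prints [35, 12]
`print(b)` → prints [4, 3, 9, 64]

Answer:
[35, 12]
[4, 3, 9, 64]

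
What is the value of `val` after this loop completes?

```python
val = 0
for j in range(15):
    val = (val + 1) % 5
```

Increment mod 5, 15 times = 0
`val` takes the values: 0 → 1 → 2 → 3 → 4 → 0 → 1 → 2 → 3 → 4 → 0 → 1 → 2 → 3 → 4 → 0

Answer: 0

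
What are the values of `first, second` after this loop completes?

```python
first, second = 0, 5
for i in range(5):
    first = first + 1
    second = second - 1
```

first goes 0→5, second goes 5→0
`first, second` takes the values: (0, 5) → (1, 5) → (1, 4) → (2, 4) → (2, 3) → (3, 3) → (3, 2) → (4, 2) → (4, 1) → (5, 1) → (5, 0)

Answer: 5, 0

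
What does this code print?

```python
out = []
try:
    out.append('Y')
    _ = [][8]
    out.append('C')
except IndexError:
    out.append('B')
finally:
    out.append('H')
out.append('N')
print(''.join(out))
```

Execution trace: 'Y' (try body) → 'B' (except IndexError) → 'H' (finally) → 'N' (after the try/except). Output: YBHN

Answer: YBHN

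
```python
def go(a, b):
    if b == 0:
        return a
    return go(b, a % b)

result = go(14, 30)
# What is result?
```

go(14, 30) -> go(30, 14) -> go(14, 2) -> go(2, 0) -> 2

Answer: 2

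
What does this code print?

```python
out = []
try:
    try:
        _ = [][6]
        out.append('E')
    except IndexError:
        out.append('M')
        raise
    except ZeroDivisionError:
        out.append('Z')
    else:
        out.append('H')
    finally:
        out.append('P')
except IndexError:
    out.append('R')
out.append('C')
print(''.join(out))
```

Execution trace: 'M' (inner except IndexError) → 'P' (inner finally) → 'R' (outer except IndexError) → 'C' (after the try/except). Output: MPRC

Answer: MPRC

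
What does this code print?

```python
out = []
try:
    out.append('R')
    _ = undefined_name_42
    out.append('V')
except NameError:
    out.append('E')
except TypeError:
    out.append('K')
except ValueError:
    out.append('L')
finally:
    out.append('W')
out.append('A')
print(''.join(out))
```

Execution trace: 'R' (try body) → 'E' (except NameError) → 'W' (finally) → 'A' (after the try/except). Output: REWA

Answer: REWA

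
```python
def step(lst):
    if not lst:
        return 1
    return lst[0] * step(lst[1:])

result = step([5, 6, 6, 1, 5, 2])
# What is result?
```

Product over [5, 6, 6, 1, 5, 2] = 5 * 6 * 6 * 1 * 5 * 2 = 1800

Answer: 1800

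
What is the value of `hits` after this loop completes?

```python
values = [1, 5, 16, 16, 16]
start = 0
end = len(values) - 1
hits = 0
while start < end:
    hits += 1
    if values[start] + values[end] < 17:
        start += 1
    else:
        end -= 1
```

Steps to find pair summing to 17
`hits` takes the values: 0 → 1 → 2 → 3 → 4

Answer: 4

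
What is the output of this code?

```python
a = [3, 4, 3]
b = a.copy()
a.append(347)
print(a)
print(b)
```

Key concept: list.copy() creates independent copy.
Step by step:
`a = [3, 4, 3]` → a = [3, 4, 3]
`b = a.copy()` → b = [3, 4, 3]
`a.append(347)` → a = [3, 4, 3, 347]
`print(a)` → prints [3, 4, 3, 347]
`print(b)` → prints [3, 4, 3]

Answer:
[3, 4, 3, 347]
[3, 4, 3]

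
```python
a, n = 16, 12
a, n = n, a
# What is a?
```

Trace:
`a, n = 16, 12` → a = 16; n = 12
`a, n = n, a` → a = 12; n = 16
So a = 12

Answer: 12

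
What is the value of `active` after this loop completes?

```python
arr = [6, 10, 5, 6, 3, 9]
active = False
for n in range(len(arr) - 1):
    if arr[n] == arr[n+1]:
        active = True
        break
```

Check consecutive duplicates in [6, 10, 5, 6, 3, 9]
`active` takes the values: False

Answer: False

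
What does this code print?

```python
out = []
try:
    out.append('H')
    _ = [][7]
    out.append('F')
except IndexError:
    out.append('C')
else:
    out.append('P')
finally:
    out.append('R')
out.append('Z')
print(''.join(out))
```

Execution trace: 'H' (try body) → 'C' (except IndexError) → 'R' (finally) → 'Z' (after the try/except). Output: HCRZ

Answer: HCRZ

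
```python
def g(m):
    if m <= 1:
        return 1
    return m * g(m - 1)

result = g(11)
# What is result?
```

g(11) = 11 * 10 * 9 * 8 * 7 * 6 * 5 * 4 * 3 * 2 * 1 = 39916800

Answer: 39916800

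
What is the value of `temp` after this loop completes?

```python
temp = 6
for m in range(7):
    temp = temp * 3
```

Multiply by 3, 7 times: 6 * 3^7 = 13122
`temp` takes the values: 6 → 18 → 54 → 162 → 486 → 1458 → 4374 → 13122

Answer: 13122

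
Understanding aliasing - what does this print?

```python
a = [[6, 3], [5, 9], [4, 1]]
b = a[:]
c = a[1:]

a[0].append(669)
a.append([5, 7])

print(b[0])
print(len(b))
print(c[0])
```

Key concept: slice with nested mutation.
Step by step:
`a = [[6, 3], [5, 9], [4, 1]]` → a = [[6, 3], [5, 9], [4, 1]]
`b = a[:]` → b = [[6, 3], [5, 9], [4, 1]]
`c = a[1:]` → c = [[5, 9], [4, 1]]
`a[0].append(669)` → a = [[6, 3, 669], [5, 9], [4, 1]]; b = [[6, 3, 669], [5, 9], [4, 1]]
`a.append([5, 7])` → a = [[6, 3, 669], [5, 9], [4, 1], [5, 7]]
`print(b[0])` → prints [6, 3, 669]
`print(len(b))` → prints 3
`print(c[0])` → prints [5, 9]

Answer:
[6, 3, 669]
3
[5, 9]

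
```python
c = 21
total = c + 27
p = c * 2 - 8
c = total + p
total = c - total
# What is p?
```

Trace:
`c = 21` → c = 21
`total = c + 27` → total = 48
`p = c * 2 - 8` → p = 34
`c = total + p` → c = 82
`total = c - total` → total = 34
So p = 34

Answer: 34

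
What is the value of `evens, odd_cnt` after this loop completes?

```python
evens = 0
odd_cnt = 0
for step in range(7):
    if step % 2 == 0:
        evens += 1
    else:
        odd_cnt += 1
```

Count evens and odds in range(7)
`evens, odd_cnt` takes the values: (0, 0) → (1, 0) → (1, 1) → (2, 1) → (2, 2) → (3, 2) → (3, 3) → (4, 3)

Answer: 4, 3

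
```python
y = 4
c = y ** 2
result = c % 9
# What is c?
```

Trace:
`y = 4` → y = 4
`c = y ** 2` → c = 16
`result = c % 9` → result = 7
So c = 16

Answer: 16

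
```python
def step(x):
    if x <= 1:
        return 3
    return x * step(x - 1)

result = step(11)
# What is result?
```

step(11) = 11 * 10 * 9 * 8 * 7 * 6 * 5 * 4 * 3 * 2 * 3 = 119750400

Answer: 119750400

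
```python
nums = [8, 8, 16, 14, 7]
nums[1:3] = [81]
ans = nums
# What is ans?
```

Trace:
`nums = [8, 8, 16, 14, 7]` → nums = [8, 8, 16, 14, 7]
`nums[1:3] = [81]` → nums = [8, 81, 14, 7]
`ans = nums` → ans = [8, 81, 14, 7]
So ans = [8, 81, 14, 7]

Answer: [8, 81, 14, 7]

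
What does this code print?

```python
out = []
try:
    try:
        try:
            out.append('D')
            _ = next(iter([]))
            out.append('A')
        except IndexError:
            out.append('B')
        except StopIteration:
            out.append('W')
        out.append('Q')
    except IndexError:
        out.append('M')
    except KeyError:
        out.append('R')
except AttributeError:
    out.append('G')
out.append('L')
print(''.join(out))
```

Execution trace: 'D' (inner try body) → 'W' (inner except StopIteration) → 'Q' (try body, no exception) → 'L' (after the try/except). Output: DWQL

Answer: DWQL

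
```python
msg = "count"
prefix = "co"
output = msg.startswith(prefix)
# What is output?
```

Trace:
`msg = "count"` → msg = 'count'
`prefix = "co"` → prefix = 'co'
`output = msg.startswith(prefix)` → output = True
So output = True

Answer: True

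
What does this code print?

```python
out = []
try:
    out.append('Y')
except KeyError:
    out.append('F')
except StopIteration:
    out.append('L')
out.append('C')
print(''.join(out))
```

Execution trace: 'Y' (try body, no exception) → 'C' (after the try/except). Output: YC

Answer: YC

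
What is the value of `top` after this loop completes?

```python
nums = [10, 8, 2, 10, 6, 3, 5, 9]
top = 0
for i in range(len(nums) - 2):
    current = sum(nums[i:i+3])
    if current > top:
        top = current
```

Max sum of 3-element window in [10, 8, 2, 10, 6, 3, 5, 9]
`top` takes the values: 0 → 20

Answer: 20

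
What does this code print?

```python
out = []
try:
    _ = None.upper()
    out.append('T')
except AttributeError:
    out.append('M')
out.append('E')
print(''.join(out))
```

Execution trace: 'M' (except AttributeError) → 'E' (after the try/except). Output: ME

Answer: ME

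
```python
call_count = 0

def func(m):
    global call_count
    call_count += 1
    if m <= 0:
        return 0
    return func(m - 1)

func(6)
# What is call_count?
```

Linear recursion stepping by 1: 7 calls from m=6 down to ≤0.

Answer: 7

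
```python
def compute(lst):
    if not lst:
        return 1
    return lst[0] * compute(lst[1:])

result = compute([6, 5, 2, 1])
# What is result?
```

Product over [6, 5, 2, 1] = 6 * 5 * 2 * 1 = 60

Answer: 60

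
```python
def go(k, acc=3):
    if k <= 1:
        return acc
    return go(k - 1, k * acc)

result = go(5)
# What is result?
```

Accumulator trace (n, acc): (5, 3) -> (4, 15) -> (3, 60) -> (2, 180) -> (1, 360) -> return 360

Answer: 360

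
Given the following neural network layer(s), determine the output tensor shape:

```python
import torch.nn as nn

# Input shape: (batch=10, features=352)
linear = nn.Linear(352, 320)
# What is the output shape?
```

Input: (10, 352) -> Output: (10, 320)

Answer: (10, 320)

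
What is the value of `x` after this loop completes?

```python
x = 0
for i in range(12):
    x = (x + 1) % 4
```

Increment mod 4, 12 times = 0
`x` takes the values: 0 → 1 → 2 → 3 → 0 → 1 → 2 → 3 → 0 → 1 → 2 → 3 → 0

Answer: 0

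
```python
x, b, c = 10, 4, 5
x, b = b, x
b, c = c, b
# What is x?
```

Trace:
`x, b, c = 10, 4, 5` → x = 10; b = 4; c = 5
`x, b = b, x` → x = 4; b = 10
`b, c = c, b` → b = 5; c = 10
So x = 4

Answer: 4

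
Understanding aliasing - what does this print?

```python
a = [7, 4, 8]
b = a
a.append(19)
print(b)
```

Key concept: basic list aliasing.
Step by step:
`a = [7, 4, 8]` → a = [7, 4, 8]
`b = a` → b = [7, 4, 8] (same object as a)
`a.append(19)` → a = [7, 4, 8, 19] (same object as b); b = [7, 4, 8, 19] (same object as a)
`print(b)` → prints [7, 4, 8, 19]

Answer: [7, 4, 8, 19]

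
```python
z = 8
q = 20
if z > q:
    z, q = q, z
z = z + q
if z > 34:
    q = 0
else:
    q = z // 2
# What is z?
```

Trace:
`z = 8` → z = 8
`q = 20` → q = 20
`if z > q: ...` → z > q is False → no variable changes
`z = z + q` → z = 28
`if z > 34: ...` → z > 34 is False, take else branch → q = 14
So z = 28

Answer: 28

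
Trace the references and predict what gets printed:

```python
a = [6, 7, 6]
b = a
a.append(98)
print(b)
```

Key concept: basic list aliasing.
Step by step:
`a = [6, 7, 6]` → a = [6, 7, 6]
`b = a` → b = [6, 7, 6] (same object as a)
`a.append(98)` → a = [6, 7, 6, 98] (same object as b); b = [6, 7, 6, 98] (same object as a)
`print(b)` → prints [6, 7, 6, 98]

Answer: [6, 7, 6, 98]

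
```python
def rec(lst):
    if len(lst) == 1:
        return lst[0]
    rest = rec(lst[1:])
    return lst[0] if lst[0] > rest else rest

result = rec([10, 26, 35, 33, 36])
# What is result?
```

Recursive max over [10, 26, 35, 33, 36] = 36

Answer: 36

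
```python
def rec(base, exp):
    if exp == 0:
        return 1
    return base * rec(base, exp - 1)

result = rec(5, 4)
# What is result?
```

rec(5, 4) = 5 * 5 * 5 * 5 = 625

Answer: 625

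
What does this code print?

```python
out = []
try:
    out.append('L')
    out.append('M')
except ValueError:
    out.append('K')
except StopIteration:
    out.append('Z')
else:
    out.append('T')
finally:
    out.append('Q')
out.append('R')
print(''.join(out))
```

Execution trace: 'L' (try body) → 'M' (try body, no exception) → 'T' (else) → 'Q' (finally) → 'R' (after the try/except). Output: LMTQR

Answer: LMTQR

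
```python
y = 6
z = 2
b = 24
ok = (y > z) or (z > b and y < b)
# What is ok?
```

Trace:
`y = 6` → y = 6
`z = 2` → z = 2
`b = 24` → b = 24
`ok = (y > z) or (z > b and y < b)` → ok = True
So ok = True

Answer: True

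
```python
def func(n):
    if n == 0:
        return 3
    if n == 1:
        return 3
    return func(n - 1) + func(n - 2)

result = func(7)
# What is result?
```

Build up from base cases: func(0)=3, func(1)=3, func(2)=6, func(3)=9, func(4)=15, func(5)=24, func(6)=39, ..., func(7)=63

Answer: 63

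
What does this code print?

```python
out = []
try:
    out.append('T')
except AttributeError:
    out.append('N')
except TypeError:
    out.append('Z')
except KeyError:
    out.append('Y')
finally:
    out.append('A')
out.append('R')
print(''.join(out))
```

Execution trace: 'T' (try body, no exception) → 'A' (finally) → 'R' (after the try/except). Output: TAR

Answer: TAR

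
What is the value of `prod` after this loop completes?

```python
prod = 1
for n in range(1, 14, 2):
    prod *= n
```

Product of 1, 3, 5, ... up to 13
`prod` takes the values: 1 → 3 → 15 → 105 → 945 → 10395 → 135135

Answer: 135135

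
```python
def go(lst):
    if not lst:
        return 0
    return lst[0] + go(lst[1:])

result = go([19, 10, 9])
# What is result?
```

19 + 10 + 9 + 0 = 38

Answer: 38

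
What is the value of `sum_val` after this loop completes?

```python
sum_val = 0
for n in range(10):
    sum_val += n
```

Sum of 0 to 9 = 45
`sum_val` takes the values: 0 → 1 → 3 → 6 → 10 → 15 → 21 → 28 → 36 → 45

Answer: 45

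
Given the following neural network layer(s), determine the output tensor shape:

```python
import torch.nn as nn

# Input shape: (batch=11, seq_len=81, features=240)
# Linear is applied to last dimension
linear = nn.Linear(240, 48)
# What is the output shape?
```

Input: (11, 81, 240) -> Output: (11, 81, 48)

Answer: (11, 81, 48)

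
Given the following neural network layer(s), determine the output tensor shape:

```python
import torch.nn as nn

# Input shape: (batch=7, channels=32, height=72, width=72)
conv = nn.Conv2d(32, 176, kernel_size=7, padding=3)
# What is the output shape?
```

Input: (7, 32, 72, 72) -> Output: (7, 176, 72, 72)

Answer: (7, 176, 72, 72)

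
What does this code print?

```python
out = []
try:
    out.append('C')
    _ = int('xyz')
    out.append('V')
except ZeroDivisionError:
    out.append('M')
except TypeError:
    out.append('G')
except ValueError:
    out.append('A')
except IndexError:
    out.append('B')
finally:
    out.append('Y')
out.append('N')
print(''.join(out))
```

Execution trace: 'C' (try body) → 'A' (except ValueError) → 'Y' (finally) → 'N' (after the try/except). Output: CAYN

Answer: CAYN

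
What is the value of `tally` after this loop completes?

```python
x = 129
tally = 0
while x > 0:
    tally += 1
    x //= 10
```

Count digits by repeated division by 10
`tally` takes the values: 0 → 1 → 2 → 3

Answer: 3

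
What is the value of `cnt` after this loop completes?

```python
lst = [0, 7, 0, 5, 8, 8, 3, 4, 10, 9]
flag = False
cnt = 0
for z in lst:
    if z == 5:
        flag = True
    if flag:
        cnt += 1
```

Count elements after first 5 in [0, 7, 0, 5, 8, 8, 3, 4, 10, 9]
`cnt` takes the values: 0 → 1 → 2 → 3 → 4 → 5 → 6 → 7

Answer: 7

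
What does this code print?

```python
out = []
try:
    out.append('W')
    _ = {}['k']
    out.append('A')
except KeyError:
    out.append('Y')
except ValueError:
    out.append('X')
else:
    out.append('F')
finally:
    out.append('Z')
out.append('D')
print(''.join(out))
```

Execution trace: 'W' (try body) → 'Y' (except KeyError) → 'Z' (finally) → 'D' (after the try/except). Output: WYZD

Answer: WYZD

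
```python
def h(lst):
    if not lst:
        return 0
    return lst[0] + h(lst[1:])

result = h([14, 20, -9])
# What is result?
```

14 + 20 + (-9) + 0 = 25

Answer: 25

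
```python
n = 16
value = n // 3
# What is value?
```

Trace:
`n = 16` → n = 16
`value = n // 3` → value = 5
So value = 5

Answer: 5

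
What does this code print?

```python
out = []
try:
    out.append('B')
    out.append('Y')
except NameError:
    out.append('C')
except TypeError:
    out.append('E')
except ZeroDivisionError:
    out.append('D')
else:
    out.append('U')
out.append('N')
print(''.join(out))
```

Execution trace: 'B' (try body) → 'Y' (try body, no exception) → 'U' (else) → 'N' (after the try/except). Output: BYUN

Answer: BYUN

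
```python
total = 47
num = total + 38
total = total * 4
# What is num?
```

Trace:
`total = 47` → total = 47
`num = total + 38` → num = 85
`total = total * 4` → total = 188
So num = 85

Answer: 85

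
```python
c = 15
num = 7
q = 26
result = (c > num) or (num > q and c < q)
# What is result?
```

Trace:
`c = 15` → c = 15
`num = 7` → num = 7
`q = 26` → q = 26
`result = (c > num) or (num > q and c < q)` → result = True
So result = True

Answer: True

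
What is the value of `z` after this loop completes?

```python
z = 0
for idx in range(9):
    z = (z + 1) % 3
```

Increment mod 3, 9 times = 0
`z` takes the values: 0 → 1 → 2 → 0 → 1 → 2 → 0 → 1 → 2 → 0

Answer: 0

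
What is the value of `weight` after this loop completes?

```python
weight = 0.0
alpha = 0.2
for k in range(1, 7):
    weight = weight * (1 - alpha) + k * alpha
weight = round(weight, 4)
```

Moving average with lr=0.2
`weight` takes the values: 0.0 → 0.2 → 0.56 → 1.048 → 1.6384 → 2.31072 → 3.048576 → 3.0486

Answer: 3.0486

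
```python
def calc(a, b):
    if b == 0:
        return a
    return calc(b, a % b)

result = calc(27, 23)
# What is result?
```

calc(27, 23) -> calc(23, 4) -> calc(4, 3) -> calc(3, 1) -> calc(1, 0) -> 1

Answer: 1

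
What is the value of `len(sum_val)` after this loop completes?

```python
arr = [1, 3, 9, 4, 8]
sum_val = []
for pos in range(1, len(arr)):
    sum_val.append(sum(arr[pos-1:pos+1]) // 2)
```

Number of 2-element averages
`sum_val` takes the values: [] → [2] → [2, 6] → [2, 6, 6] → [2, 6, 6, 6]
So `len(sum_val)` = 4

Answer: 4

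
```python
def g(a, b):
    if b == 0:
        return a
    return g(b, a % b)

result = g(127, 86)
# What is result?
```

g(127, 86) -> g(86, 41) -> g(41, 4) -> g(4, 1) -> g(1, 0) -> 1

Answer: 1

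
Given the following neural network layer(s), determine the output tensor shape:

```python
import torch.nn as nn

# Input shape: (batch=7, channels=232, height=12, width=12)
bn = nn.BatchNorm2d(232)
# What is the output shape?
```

Input: (7, 232, 12, 12) -> Output: (7, 232, 12, 12)

Answer: (7, 232, 12, 12)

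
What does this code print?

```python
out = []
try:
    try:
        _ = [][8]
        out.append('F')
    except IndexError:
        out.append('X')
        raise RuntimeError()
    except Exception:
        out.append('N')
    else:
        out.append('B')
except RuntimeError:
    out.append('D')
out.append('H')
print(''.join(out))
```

Execution trace: 'X' (except IndexError) → 'D' (outer except RuntimeError) → 'H' (after the try/except). Output: XDH

Answer: XDH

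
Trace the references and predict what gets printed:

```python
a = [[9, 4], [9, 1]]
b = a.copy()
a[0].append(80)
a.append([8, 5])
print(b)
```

Key concept: shallow copy with nested lists.
Step by step:
`a = [[9, 4], [9, 1]]` → a = [[9, 4], [9, 1]]
`b = a.copy()` → b = [[9, 4], [9, 1]]
`a[0].append(80)` → a = [[9, 4, 80], [9, 1]]; b = [[9, 4, 80], [9, 1]]
`a.append([8, 5])` → a = [[9, 4, 80], [9, 1], [8, 5]]
`print(b)` → prints [[9, 4, 80], [9, 1]]

Answer: [[9, 4, 80], [9, 1]]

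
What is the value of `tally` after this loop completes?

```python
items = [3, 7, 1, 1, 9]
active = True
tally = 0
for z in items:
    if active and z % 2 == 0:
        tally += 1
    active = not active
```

Count even values at even positions
`tally` takes the values: 0

Answer: 0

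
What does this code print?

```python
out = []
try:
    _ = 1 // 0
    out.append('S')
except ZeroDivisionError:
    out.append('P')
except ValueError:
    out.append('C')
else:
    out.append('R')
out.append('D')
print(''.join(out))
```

Execution trace: 'P' (except ZeroDivisionError) → 'D' (after the try/except). Output: PD

Answer: PD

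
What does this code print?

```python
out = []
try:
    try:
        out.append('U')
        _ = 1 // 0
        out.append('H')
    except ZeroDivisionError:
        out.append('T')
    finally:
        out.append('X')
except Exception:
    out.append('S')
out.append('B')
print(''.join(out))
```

Execution trace: 'U' (inner try body) → 'T' (inner except ZeroDivisionError) → 'X' (inner finally) → 'B' (after the try/except). Output: UTXB

Answer: UTXB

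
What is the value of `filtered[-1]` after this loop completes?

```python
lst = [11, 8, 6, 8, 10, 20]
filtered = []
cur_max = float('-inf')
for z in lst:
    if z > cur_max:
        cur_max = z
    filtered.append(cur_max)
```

Running max ends at 20
`filtered` takes the values: [] → [11] → [11, 11] → [11, 11, 11] → [11, 11, 11, 11] → [11, 11, 11, 11, 11] → [11, 11, 11, 11, 11, 20]
So `filtered[-1]` = 20

Answer: 20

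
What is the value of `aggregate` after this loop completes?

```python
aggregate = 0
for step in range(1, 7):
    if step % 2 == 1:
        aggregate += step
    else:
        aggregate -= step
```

Add odd, subtract even
`aggregate` takes the values: 0 → 1 → -1 → 2 → -2 → 3 → -3

Answer: -3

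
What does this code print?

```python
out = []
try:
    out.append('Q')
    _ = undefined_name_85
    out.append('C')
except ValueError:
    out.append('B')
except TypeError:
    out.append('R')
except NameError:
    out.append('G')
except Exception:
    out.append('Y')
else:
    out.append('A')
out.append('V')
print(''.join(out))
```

Execution trace: 'Q' (try body) → 'G' (except NameError) → 'V' (after the try/except). Output: QGV

Answer: QGV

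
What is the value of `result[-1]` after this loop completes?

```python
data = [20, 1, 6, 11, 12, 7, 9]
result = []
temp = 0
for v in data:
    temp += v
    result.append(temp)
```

Cumulative sum ends at 66
`result` takes the values: [] → [20] → [20, 21] → [20, 21, 27] → [20, 21, 27, 38] → [20, 21, 27, 38, 50] → [20, 21, 27, 38, 50, 57] → [20, 21, 27, 38, 50, 57, 66]
So `result[-1]` = 66

Answer: 66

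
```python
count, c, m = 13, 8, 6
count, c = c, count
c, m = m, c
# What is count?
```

Trace:
`count, c, m = 13, 8, 6` → count = 13; c = 8; m = 6
`count, c = c, count` → count = 8; c = 13
`c, m = m, c` → c = 6; m = 13
So count = 8

Answer: 8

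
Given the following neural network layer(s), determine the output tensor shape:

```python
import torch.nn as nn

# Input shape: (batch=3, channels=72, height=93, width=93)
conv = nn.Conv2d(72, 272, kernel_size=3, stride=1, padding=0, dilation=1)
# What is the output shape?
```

Input: (3, 72, 93, 93) -> Output: (3, 272, 91, 91)

Answer: (3, 272, 91, 91)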